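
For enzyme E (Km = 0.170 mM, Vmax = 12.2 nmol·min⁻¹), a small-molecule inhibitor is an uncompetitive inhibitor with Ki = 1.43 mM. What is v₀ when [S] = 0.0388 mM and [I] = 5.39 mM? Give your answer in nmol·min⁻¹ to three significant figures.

With α = 1 + [I]/Ki = 1 + 5.39/1.43 = 4.769, the uncompetitive rate law is v = (Vmax/α)·[S] / (Km/α + [S]).
v = (12.2/4.769)×0.0388 / (0.170/4.769 + 0.0388) = 0.09925/0.07445 = 1.33 nmol·min⁻¹.

1.33 nmol·min⁻¹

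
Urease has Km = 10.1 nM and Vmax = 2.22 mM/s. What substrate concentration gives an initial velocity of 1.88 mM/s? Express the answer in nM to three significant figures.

55.8 nM

Rearranging v = Vmax[S]/(Km+[S]) gives [S] = Km·v/(Vmax − v).
[S] = 10.1 × 1.88 / (2.22 − 1.88) = 18.99/0.3400 = 55.8 nM.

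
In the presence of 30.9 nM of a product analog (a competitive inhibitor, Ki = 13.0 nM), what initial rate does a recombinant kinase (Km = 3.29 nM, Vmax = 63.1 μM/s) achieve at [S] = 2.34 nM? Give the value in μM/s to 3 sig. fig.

With α = 1 + [I]/Ki = 1 + 30.9/13.0 = 3.377, the competitive rate law is v = Vmax[S] / (αKm + [S]).
v = 63.1×2.34 / (3.377×3.29 + 2.34) = 147.7/13.45 = 11.0 μM/s.

11.0 μM/s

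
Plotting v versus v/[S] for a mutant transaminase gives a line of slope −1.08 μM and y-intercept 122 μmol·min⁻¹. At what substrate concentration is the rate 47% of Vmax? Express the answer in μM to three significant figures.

The Eadie–Hofstee slope gives Km = 1.08 μM (slope = −Km).
v/Vmax = [S]/(Km+[S]) = 0.47 ⇒ [S] = Km·0.47/(1−0.47) = 1.08 × 0.8868 = 0.958 μM.

0.958 μM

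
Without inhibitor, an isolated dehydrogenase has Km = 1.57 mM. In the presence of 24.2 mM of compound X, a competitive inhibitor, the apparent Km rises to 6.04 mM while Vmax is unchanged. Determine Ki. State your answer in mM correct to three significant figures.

8.50 mM

Competitive: Km,app = α·Km with α = 1 + [I]/Ki.
α = Km,app/Km = 6.04/1.57 = 3.847.
Since α = 1 + [I]/Ki, [I]/Ki = 3.847 − 1 = 2.847 and Ki = 24.2/2.847 = 8.50 mM.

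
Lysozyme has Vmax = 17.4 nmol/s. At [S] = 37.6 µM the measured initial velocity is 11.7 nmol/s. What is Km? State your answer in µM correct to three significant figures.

18.3 µM

From v = Vmax[S]/(Km+[S]), Km = [S](Vmax − v)/v.
Km = 37.6 × (17.4 − 11.7) / 11.7 = 214.3/11.7 = 18.3 µM.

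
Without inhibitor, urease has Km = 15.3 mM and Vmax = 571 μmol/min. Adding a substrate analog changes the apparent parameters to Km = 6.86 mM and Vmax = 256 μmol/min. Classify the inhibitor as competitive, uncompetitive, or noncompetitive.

Both Km and Vmax decrease by the same factor (~2.23-fold) — characteristic of uncompetitive inhibition.

uncompetitive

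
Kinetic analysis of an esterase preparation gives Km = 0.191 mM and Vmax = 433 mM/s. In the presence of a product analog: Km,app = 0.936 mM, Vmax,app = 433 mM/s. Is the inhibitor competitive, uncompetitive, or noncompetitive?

Km increases (0.191 → 0.936 mM) while Vmax is unchanged — the hallmark of competitive inhibition.

competitive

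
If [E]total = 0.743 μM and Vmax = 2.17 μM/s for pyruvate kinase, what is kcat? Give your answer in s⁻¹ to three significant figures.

kcat = Vmax/[E]total = 2.17 μM/s / 0.743 μM = 2.92 s⁻¹.

2.92 s⁻¹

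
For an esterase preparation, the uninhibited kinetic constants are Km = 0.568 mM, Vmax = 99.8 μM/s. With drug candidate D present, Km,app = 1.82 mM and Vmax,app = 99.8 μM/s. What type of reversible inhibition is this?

competitive

Km increases (0.568 → 1.82 mM) while Vmax is unchanged — the hallmark of competitive inhibition.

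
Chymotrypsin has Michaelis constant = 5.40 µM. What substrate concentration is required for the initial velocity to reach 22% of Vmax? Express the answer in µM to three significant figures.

v/Vmax = [S]/(Km+[S]) = 0.22, so [S] = Km·0.22/(1 − 0.22) = 5.40 × 0.2821.
[S] = 1.52 µM.

1.52 µM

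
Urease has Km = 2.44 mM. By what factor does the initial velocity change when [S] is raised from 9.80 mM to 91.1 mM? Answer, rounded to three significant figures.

Since Vmax cancels, v₂/v₁ = [S]₂(Km+[S]₁) / [S]₁(Km+[S]₂).
= 91.1×(2.44+9.80) / (9.80×(2.44+91.1)) = 1115/916.7 = 1.22.

1.22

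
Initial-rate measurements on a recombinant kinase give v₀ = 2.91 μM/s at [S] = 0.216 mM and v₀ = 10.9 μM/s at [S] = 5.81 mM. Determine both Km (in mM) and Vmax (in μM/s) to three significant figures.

In reciprocal form, 1/v = (Km/Vmax)·(1/[S]) + 1/Vmax. The two points give (1/[S], 1/v) = (4.630, 0.3436) and (0.1721, 0.09174).
Slope = (0.3436 − 0.09174)/(4.630 − 0.1721) = 0.05651; intercept = 0.3436 − 0.05651×4.630 = 0.08202.
Vmax = 1/intercept = 12.2 μM/s; Km = slope × Vmax = 0.05651 × 12.2 = 0.689 mM.

Km = 0.689 mM; Vmax = 12.2 μM/s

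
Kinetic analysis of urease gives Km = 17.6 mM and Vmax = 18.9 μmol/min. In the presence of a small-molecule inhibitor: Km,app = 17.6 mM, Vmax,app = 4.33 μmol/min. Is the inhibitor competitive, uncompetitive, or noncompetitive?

Vmax decreases (18.9 → 4.33 μmol/min) while Km is unchanged — pure noncompetitive inhibition.

noncompetitive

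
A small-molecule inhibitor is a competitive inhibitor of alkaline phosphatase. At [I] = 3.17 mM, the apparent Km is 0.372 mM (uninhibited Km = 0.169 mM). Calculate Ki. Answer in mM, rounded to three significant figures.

Competitive: Km,app = α·Km with α = 1 + [I]/Ki.
α = Km,app/Km = 0.372/0.169 = 2.201.
Since α = 1 + [I]/Ki, [I]/Ki = 2.201 − 1 = 1.201 and Ki = 3.17/1.201 = 2.64 mM.

2.64 mM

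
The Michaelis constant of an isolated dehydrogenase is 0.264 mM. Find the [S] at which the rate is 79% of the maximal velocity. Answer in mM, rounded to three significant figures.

0.993 mM

v/Vmax = [S]/(Km+[S]) = 0.79, so [S] = Km·0.79/(1 − 0.79) = 0.264 × 3.762.
[S] = 0.993 mM.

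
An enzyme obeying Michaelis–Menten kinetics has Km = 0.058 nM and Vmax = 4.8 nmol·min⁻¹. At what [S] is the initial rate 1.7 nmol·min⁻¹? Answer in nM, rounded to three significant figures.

0.0318 nM

Rearranging v = Vmax[S]/(Km+[S]) gives [S] = Km·v/(Vmax − v).
[S] = 0.058 × 1.7 / (4.8 − 1.7) = 0.09860/3.100 = 0.0318 nM.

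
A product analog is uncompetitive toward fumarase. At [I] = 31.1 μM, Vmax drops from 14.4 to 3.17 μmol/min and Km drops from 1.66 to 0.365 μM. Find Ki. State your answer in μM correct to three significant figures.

8.78 μM

Uncompetitive: Vmax,app = Vmax/α (and Km,app = Km/α) with α = 1 + [I]/Ki.
α = Vmax/Vmax,app = 14.4/3.17 = 4.543.
Ki = [I]/(α − 1) = 31.1/3.543 = 8.78 μM.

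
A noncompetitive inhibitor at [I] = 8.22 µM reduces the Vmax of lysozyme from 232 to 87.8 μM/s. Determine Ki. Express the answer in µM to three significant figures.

5.00 µM

Noncompetitive: Vmax,app = Vmax/α with α = 1 + [I]/Ki.
α = Vmax/Vmax,app = 232/87.8 = 2.642.
Since α = 1 + [I]/Ki, [I]/Ki = 2.642 − 1 = 1.642 and Ki = 8.22/1.642 = 5.00 µM.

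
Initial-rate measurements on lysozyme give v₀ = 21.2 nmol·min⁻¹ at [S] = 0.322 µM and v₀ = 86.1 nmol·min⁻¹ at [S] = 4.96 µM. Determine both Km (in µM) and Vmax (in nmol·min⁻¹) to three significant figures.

Km = 1.34 µM; Vmax = 109 nmol·min⁻¹

From v = Vmax[S]/(Km+[S]), each point gives Vmax = v(Km+[S])/[S].
Equating: 21.2(Km+0.322)/0.322 = 86.1(Km+4.96)/4.96.
65.84·Km + 21.2 = 17.36·Km + 86.1, so (65.84 − 17.36)·Km = 86.1 − 21.2.
Km = 64.90/48.48 = 1.34 µM; then Vmax = 21.2(1.34+0.322)/0.322 = 109 nmol·min⁻¹.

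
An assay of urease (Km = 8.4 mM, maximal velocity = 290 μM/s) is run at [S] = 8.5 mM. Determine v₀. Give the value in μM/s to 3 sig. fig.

146 μM/s

v = Vmax·[S]/(Km + [S]) = 290 × 8.5 / (8.4 + 8.5)
  = 2465 / 16.90 = 146 μM/s.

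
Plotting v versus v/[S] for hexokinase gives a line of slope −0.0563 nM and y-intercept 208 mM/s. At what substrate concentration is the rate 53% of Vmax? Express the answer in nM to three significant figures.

0.0635 nM

The Eadie–Hofstee slope gives Km = 0.0563 nM (slope = −Km).
v/Vmax = [S]/(Km+[S]) = 0.53 ⇒ [S] = Km·0.53/(1−0.53) = 0.0563 × 1.128 = 0.0635 nM.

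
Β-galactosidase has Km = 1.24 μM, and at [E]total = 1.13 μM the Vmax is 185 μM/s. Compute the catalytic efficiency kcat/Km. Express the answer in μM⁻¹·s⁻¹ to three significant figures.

kcat = Vmax/[E]total = 185/1.13 = 164 s⁻¹.
kcat/Km = 164/1.24 = 132 μM⁻¹·s⁻¹.

132 μM⁻¹·s⁻¹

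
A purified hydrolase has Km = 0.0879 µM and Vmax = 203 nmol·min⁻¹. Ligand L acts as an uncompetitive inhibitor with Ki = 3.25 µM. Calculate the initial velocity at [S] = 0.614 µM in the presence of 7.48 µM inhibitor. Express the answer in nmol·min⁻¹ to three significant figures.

α = 1 + [I]/Ki = 1 + 7.48/3.25 = 3.302.
For an uncompetitive inhibitor, both parameters are divided by α, giving Vmax/α and Km/α: Km,app = 0.0266 µM, Vmax,app = 61.5 nmol·min⁻¹.
v = Vmax,app·[S]/(Km,app + [S]) = 61.5 × 0.614/(0.0266 + 0.614) = 58.9 nmol·min⁻¹.

58.9 nmol·min⁻¹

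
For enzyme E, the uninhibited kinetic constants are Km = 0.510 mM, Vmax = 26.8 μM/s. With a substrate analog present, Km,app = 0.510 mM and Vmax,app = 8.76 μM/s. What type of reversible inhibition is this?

noncompetitive

Vmax decreases (26.8 → 8.76 μM/s) while Km is unchanged — pure noncompetitive inhibition.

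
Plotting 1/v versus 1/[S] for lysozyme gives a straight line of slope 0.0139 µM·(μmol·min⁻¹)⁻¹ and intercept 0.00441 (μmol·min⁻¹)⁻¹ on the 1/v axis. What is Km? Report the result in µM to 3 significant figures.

y-intercept = 1/Vmax ⇒ Vmax = 227 μmol·min⁻¹; slope = Km/Vmax ⇒ Km = slope × Vmax.
Km = 0.0139 × 227 = 3.15 µM.

3.15 µM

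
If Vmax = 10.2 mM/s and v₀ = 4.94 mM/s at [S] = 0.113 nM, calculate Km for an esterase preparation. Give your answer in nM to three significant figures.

From v = Vmax[S]/(Km+[S]), Km = [S](Vmax − v)/v.
Km = 0.113 × (10.2 − 4.94) / 4.94 = 0.5944/4.94 = 0.120 nM.

0.120 nM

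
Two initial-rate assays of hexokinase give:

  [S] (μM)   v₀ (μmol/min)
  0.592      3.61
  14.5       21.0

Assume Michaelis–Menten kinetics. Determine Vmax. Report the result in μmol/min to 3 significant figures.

26.4 μmol/min

In reciprocal form, 1/v = (Km/Vmax)·(1/[S]) + 1/Vmax. The two points give (1/[S], 1/v) = (1.689, 0.2770) and (0.06897, 0.04762).
Slope = (0.2770 − 0.04762)/(1.689 − 0.06897) = 0.1416; intercept = 0.2770 − 0.1416×1.689 = 0.03785.
Vmax = 1/intercept = 26.4 μmol/min; Km = slope × Vmax = 0.1416 × 26.4 = 3.74 μM.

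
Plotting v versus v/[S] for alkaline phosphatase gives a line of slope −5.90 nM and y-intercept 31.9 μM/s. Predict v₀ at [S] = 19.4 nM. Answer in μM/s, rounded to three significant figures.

In the Eadie–Hofstee form v = Vmax − Km·(v/[S]), the slope is −Km and the intercept is Vmax, so Km = 5.90 nM and Vmax = 31.9 μM/s.
v = 31.9 × 19.4/(5.90 + 19.4) = 24.5 μM/s.

24.5 μM/s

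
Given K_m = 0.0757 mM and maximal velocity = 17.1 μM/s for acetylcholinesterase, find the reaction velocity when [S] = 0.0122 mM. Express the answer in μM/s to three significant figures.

2.37 μM/s

v = Vmax·[S]/(Km + [S]) = 17.1 × 0.0122 / (0.0757 + 0.0122)
  = 0.2086 / 0.08790 = 2.37 μM/s.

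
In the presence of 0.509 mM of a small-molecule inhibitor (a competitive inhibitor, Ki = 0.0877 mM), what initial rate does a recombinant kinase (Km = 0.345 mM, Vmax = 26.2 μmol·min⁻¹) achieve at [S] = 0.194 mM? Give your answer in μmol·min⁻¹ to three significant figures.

With α = 1 + [I]/Ki = 1 + 0.509/0.0877 = 6.804, the competitive rate law is v = Vmax[S] / (αKm + [S]).
v = 26.2×0.194 / (6.804×0.345 + 0.194) = 5.083/2.541 = 2.00 μmol·min⁻¹.

2.00 μmol·min⁻¹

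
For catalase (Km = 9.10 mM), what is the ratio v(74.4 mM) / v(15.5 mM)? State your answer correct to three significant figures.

Since Vmax cancels, v₂/v₁ = [S]₂(Km+[S]₁) / [S]₁(Km+[S]₂).
= 74.4×(9.10+15.5) / (15.5×(9.10+74.4)) = 1830/1294 = 1.41.

1.41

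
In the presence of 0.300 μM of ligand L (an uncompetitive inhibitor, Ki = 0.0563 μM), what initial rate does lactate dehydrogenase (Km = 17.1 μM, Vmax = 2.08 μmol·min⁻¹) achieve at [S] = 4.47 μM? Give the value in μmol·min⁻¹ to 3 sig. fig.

With α = 1 + [I]/Ki = 1 + 0.300/0.0563 = 6.329, the uncompetitive rate law is v = (Vmax/α)·[S] / (Km/α + [S]).
v = (2.08/6.329)×4.47 / (17.1/6.329 + 4.47) = 1.469/7.172 = 0.205 μmol·min⁻¹.

0.205 μmol·min⁻¹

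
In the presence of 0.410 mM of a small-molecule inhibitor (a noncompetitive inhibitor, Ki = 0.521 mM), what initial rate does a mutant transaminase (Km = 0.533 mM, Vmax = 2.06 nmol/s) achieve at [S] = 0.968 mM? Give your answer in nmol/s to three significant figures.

0.743 nmol/s

α = 1 + [I]/Ki = 1 + 0.410/0.521 = 1.787.
For a noncompetitive inhibitor, Vmax is reduced to Vmax/α while Km is unchanged: Km,app = 0.533 mM, Vmax,app = 1.15 nmol/s.
v = Vmax,app·[S]/(Km,app + [S]) = 1.15 × 0.968/(0.533 + 0.968) = 0.743 nmol/s.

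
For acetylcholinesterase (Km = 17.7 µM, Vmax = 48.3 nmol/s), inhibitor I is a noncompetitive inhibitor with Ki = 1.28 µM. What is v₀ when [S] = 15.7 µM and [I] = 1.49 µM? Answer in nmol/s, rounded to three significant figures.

10.5 nmol/s

α = 1 + [I]/Ki = 1 + 1.49/1.28 = 2.164.
For a noncompetitive inhibitor, Vmax is reduced to Vmax/α while Km is unchanged: Km,app = 17.7 µM, Vmax,app = 22.3 nmol/s.
v = Vmax,app·[S]/(Km,app + [S]) = 22.3 × 15.7/(17.7 + 15.7) = 10.5 nmol/s.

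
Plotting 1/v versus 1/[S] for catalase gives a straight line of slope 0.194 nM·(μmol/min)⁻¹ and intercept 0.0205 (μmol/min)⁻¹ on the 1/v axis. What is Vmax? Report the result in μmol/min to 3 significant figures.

The y-intercept of a Lineweaver–Burk plot equals 1/Vmax, so Vmax = 1/0.0205 = 48.8 μmol/min.

48.8 μmol/min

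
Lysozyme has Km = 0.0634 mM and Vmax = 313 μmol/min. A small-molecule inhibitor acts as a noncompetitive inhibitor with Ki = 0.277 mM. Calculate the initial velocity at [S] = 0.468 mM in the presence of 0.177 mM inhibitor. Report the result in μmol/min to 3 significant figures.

α = 1 + [I]/Ki = 1 + 0.177/0.277 = 1.639.
For a noncompetitive inhibitor, Vmax is reduced to Vmax/α while Km is unchanged: Km,app = 0.0634 mM, Vmax,app = 191 μmol/min.
v = Vmax,app·[S]/(Km,app + [S]) = 191 × 0.468/(0.0634 + 0.468) = 168 μmol/min.

168 μmol/min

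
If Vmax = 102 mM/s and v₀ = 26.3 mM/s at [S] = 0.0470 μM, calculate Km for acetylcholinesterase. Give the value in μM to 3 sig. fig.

v/Vmax = 26.3/102 = 0.2578 = [S]/(Km+[S]).
So Km + [S] = [S]/0.2578 = 0.1823 μM, giving Km = 0.1823 − 0.0470 = 0.135 μM.

0.135 μM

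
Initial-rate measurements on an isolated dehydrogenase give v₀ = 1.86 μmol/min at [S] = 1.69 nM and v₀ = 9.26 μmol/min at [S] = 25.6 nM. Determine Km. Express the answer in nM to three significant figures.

From v = Vmax[S]/(Km+[S]), each point gives Vmax = v(Km+[S])/[S].
Equating: 1.86(Km+1.69)/1.69 = 9.26(Km+25.6)/25.6.
1.101·Km + 1.86 = 0.3617·Km + 9.26, so (1.101 − 0.3617)·Km = 9.26 − 1.86.
Km = 7.400/0.7389 = 10.0 nM; then Vmax = 1.86(10.0+1.69)/1.69 = 12.9 μmol/min.

10.0 nM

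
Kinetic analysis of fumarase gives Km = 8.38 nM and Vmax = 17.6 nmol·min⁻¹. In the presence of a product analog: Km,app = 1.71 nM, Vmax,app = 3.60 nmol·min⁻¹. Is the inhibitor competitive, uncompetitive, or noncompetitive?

uncompetitive

Both Km and Vmax decrease by the same factor (~4.89-fold) — characteristic of uncompetitive inhibition.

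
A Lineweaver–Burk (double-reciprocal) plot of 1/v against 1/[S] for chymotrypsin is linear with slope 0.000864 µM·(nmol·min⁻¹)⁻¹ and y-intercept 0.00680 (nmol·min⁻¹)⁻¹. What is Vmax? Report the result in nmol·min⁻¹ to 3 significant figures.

The y-intercept of a Lineweaver–Burk plot equals 1/Vmax, so Vmax = 1/0.00680 = 147 nmol·min⁻¹.

147 nmol·min⁻¹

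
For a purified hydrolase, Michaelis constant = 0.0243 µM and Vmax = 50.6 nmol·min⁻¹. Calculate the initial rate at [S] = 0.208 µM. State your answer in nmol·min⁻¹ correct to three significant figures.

[S]/(Km+[S]) = 0.208/0.2323 = 0.8954, the fractional saturation.
v = 0.8954 × Vmax = 0.8954 × 50.6 = 45.3 nmol·min⁻¹.

45.3 nmol·min⁻¹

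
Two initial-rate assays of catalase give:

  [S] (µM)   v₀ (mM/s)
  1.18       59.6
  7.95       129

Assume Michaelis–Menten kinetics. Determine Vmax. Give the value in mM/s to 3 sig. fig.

In reciprocal form, 1/v = (Km/Vmax)·(1/[S]) + 1/Vmax. The two points give (1/[S], 1/v) = (0.8475, 0.01678) and (0.1258, 0.007752).
Slope = (0.01678 − 0.007752)/(0.8475 − 0.1258) = 0.01251; intercept = 0.01678 − 0.01251×0.8475 = 0.006179.
Vmax = 1/intercept = 162 mM/s; Km = slope × Vmax = 0.01251 × 162 = 2.02 µM.

162 mM/s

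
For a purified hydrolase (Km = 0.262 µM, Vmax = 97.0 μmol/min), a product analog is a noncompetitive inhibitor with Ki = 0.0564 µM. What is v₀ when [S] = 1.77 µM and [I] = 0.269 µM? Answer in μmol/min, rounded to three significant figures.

α = 1 + [I]/Ki = 1 + 0.269/0.0564 = 5.770.
For a noncompetitive inhibitor, Vmax is reduced to Vmax/α while Km is unchanged: Km,app = 0.262 µM, Vmax,app = 16.8 μmol/min.
v = Vmax,app·[S]/(Km,app + [S]) = 16.8 × 1.77/(0.262 + 1.77) = 14.6 μmol/min.

14.6 μmol/min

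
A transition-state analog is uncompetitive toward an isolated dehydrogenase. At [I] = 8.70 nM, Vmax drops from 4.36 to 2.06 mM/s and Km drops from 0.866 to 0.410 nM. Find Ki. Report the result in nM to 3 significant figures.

7.79 nM

Uncompetitive: Vmax,app = Vmax/α (and Km,app = Km/α) with α = 1 + [I]/Ki.
α = Vmax/Vmax,app = 4.36/2.06 = 2.117.
Ki = [I]/(α − 1) = 8.70/1.117 = 7.79 nM.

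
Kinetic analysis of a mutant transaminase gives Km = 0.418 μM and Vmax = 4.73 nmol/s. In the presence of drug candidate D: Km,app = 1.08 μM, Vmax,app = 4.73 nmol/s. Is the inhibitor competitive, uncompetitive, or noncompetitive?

competitive

Km increases (0.418 → 1.08 μM) while Vmax is unchanged — the hallmark of competitive inhibition.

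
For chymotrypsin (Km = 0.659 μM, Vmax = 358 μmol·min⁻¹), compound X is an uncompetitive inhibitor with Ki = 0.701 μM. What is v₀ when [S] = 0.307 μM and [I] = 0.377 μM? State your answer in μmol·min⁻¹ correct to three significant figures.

α = 1 + [I]/Ki = 1 + 0.377/0.701 = 1.538.
For an uncompetitive inhibitor, both parameters are divided by α, giving Vmax/α and Km/α: Km,app = 0.429 μM, Vmax,app = 233 μmol·min⁻¹.
v = Vmax,app·[S]/(Km,app + [S]) = 233 × 0.307/(0.429 + 0.307) = 97.2 μmol·min⁻¹.

97.2 μmol·min⁻¹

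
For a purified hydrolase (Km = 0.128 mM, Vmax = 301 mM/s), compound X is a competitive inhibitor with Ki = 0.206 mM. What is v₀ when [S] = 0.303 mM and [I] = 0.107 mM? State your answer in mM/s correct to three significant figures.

183 mM/s

α = 1 + [I]/Ki = 1 + 0.107/0.206 = 1.519.
For a competitive inhibitor, Vmax is unchanged and the apparent Km becomes α·Km: Km,app = 0.194 mM, Vmax,app = 301 mM/s.
v = Vmax,app·[S]/(Km,app + [S]) = 301 × 0.303/(0.194 + 0.303) = 183 mM/s.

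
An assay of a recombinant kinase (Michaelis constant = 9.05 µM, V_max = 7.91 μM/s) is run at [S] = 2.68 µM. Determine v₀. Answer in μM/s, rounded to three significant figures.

1.81 μM/s

v = Vmax·[S]/(Km + [S]) = 7.91 × 2.68 / (9.05 + 2.68)
  = 21.20 / 11.73 = 1.81 μM/s.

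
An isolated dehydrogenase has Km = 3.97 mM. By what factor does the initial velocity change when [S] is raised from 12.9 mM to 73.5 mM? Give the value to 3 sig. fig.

Since Vmax cancels, v₂/v₁ = [S]₂(Km+[S]₁) / [S]₁(Km+[S]₂).
= 73.5×(3.97+12.9) / (12.9×(3.97+73.5)) = 1240/999.4 = 1.24.

1.24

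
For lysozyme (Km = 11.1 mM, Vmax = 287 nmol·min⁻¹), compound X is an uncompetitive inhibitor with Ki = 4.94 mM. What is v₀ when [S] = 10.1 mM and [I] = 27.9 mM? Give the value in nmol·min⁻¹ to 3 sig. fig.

37.0 nmol·min⁻¹

α = 1 + [I]/Ki = 1 + 27.9/4.94 = 6.648.
For an uncompetitive inhibitor, both parameters are divided by α, giving Vmax/α and Km/α: Km,app = 1.67 mM, Vmax,app = 43.2 nmol·min⁻¹.
v = Vmax,app·[S]/(Km,app + [S]) = 43.2 × 10.1/(1.67 + 10.1) = 37.0 nmol·min⁻¹.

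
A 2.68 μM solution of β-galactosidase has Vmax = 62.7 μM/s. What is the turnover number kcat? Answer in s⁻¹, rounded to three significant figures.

23.4 s⁻¹

kcat = Vmax/[E]total = 62.7 μM/s / 2.68 μM = 23.4 s⁻¹.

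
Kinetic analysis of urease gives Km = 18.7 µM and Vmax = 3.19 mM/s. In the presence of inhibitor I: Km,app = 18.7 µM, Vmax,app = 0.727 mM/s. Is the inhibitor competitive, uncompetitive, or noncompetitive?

Vmax decreases (3.19 → 0.727 mM/s) while Km is unchanged — pure noncompetitive inhibition.

noncompetitive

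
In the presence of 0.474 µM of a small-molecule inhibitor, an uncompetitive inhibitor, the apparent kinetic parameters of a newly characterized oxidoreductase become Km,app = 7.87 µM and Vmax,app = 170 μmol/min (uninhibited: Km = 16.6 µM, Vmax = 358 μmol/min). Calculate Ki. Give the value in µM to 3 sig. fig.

Uncompetitive: Vmax,app = Vmax/α (and Km,app = Km/α) with α = 1 + [I]/Ki.
α = Vmax/Vmax,app = 358/170 = 2.106.
Ki = [I]/(α − 1) = 0.474/1.106 = 0.429 µM.

0.429 µM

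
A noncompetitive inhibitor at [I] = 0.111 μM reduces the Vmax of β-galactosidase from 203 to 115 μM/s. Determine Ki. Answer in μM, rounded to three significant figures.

Noncompetitive: Vmax,app = Vmax/α with α = 1 + [I]/Ki.
α = Vmax/Vmax,app = 203/115 = 1.765.
Ki = [I]/(α − 1) = 0.111/0.7652 = 0.145 μM.

0.145 μM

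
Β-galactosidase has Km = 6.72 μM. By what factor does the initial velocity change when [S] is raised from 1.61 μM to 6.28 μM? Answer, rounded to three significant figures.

Since Vmax cancels, v₂/v₁ = [S]₂(Km+[S]₁) / [S]₁(Km+[S]₂).
= 6.28×(6.72+1.61) / (1.61×(6.72+6.28)) = 52.31/20.93 = 2.50.

2.50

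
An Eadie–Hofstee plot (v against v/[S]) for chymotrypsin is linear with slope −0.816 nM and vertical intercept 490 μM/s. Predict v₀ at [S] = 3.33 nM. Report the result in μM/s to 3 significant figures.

In the Eadie–Hofstee form v = Vmax − Km·(v/[S]), the slope is −Km and the intercept is Vmax, so Km = 0.816 nM and Vmax = 490 μM/s.
v = 490 × 3.33/(0.816 + 3.33) = 394 μM/s.

394 μM/s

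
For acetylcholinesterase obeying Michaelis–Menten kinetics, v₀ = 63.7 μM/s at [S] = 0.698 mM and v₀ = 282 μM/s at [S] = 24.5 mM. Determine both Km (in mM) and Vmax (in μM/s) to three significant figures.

In reciprocal form, 1/v = (Km/Vmax)·(1/[S]) + 1/Vmax. The two points give (1/[S], 1/v) = (1.433, 0.01570) and (0.04082, 0.003546).
Slope = (0.01570 − 0.003546)/(1.433 − 0.04082) = 0.008731; intercept = 0.01570 − 0.008731×1.433 = 0.003190.
Vmax = 1/intercept = 314 μM/s; Km = slope × Vmax = 0.008731 × 314 = 2.74 mM.

Km = 2.74 mM; Vmax = 314 μM/s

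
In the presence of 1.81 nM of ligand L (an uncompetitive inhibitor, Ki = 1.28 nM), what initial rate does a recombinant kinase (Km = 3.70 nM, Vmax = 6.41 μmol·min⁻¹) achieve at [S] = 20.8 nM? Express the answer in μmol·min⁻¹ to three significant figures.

α = 1 + [I]/Ki = 1 + 1.81/1.28 = 2.414.
For an uncompetitive inhibitor, both parameters are divided by α, giving Vmax/α and Km/α: Km,app = 1.53 nM, Vmax,app = 2.66 μmol·min⁻¹.
v = Vmax,app·[S]/(Km,app + [S]) = 2.66 × 20.8/(1.53 + 20.8) = 2.47 μmol·min⁻¹.

2.47 μmol·min⁻¹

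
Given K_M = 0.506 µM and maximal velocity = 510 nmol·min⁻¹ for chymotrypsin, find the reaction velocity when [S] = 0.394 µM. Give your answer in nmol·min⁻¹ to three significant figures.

v = Vmax·[S]/(Km + [S]) = 510 × 0.394 / (0.506 + 0.394)
  = 200.9 / 0.9000 = 223 nmol·min⁻¹.

223 nmol·min⁻¹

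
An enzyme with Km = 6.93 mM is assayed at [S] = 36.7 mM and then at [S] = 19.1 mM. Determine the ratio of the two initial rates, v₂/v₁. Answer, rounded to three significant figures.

0.872

The fractional saturations are [S]/(Km+[S]) = 36.7/43.63 = 0.8412 and 19.1/26.03 = 0.7338.
v₂/v₁ is just their ratio: 0.7338/0.8412 = 0.872.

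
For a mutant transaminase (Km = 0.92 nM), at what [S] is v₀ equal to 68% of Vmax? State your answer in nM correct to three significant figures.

v/Vmax = [S]/(Km+[S]) = 0.68, so [S] = Km·0.68/(1 − 0.68) = 0.92 × 2.125.
[S] = 1.96 nM.

1.96 nM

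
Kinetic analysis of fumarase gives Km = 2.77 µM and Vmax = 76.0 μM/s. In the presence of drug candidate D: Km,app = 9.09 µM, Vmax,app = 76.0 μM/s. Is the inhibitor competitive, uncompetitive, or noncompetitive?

Km increases (2.77 → 9.09 µM) while Vmax is unchanged — the hallmark of competitive inhibition.

competitive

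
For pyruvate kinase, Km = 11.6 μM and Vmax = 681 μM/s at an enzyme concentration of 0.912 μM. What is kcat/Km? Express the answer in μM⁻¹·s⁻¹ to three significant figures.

64.4 μM⁻¹·s⁻¹

kcat = Vmax/[E]total = 681/0.912 = 747 s⁻¹.
kcat/Km = 747/11.6 = 64.4 μM⁻¹·s⁻¹.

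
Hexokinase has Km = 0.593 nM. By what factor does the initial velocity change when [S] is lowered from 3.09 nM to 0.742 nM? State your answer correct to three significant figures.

The fractional saturations are [S]/(Km+[S]) = 3.09/3.683 = 0.8390 and 0.742/1.335 = 0.5558.
v₂/v₁ is just their ratio: 0.5558/0.8390 = 0.662.

0.662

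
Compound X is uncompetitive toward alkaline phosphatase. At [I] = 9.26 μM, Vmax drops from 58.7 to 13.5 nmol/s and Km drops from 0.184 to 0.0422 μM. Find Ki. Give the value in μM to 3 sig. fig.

2.77 μM

Uncompetitive: Vmax,app = Vmax/α (and Km,app = Km/α) with α = 1 + [I]/Ki.
α = Vmax/Vmax,app = 58.7/13.5 = 4.348.
Ki = [I]/(α − 1) = 9.26/3.348 = 2.77 μM.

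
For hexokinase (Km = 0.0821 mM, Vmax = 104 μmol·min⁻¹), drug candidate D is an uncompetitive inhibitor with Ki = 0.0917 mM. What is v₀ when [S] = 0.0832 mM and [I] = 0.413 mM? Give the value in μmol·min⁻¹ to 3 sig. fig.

With α = 1 + [I]/Ki = 1 + 0.413/0.0917 = 5.504, the uncompetitive rate law is v = (Vmax/α)·[S] / (Km/α + [S]).
v = (104/5.504)×0.0832 / (0.0821/5.504 + 0.0832) = 1.572/0.09812 = 16.0 μmol·min⁻¹.

16.0 μmol·min⁻¹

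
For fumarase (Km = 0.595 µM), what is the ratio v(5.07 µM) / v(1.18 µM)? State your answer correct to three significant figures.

The fractional saturations are [S]/(Km+[S]) = 1.18/1.775 = 0.6648 and 5.07/5.665 = 0.8950.
v₂/v₁ is just their ratio: 0.8950/0.6648 = 1.35.

1.35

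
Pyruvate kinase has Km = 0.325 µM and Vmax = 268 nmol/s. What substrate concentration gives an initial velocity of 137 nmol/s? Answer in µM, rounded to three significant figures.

0.340 µM

The required fractional saturation is v/Vmax = 137/268 = 0.5112.
Then [S]/(Km+[S]) = 0.5112 ⇒ [S] = 0.325 × 0.5112/(1 − 0.5112) = 0.340 µM.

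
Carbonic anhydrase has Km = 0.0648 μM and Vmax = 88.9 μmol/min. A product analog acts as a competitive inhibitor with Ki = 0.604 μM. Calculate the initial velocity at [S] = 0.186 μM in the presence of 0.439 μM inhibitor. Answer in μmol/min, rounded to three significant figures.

With α = 1 + [I]/Ki = 1 + 0.439/0.604 = 1.727, the competitive rate law is v = Vmax[S] / (αKm + [S]).
v = 88.9×0.186 / (1.727×0.0648 + 0.186) = 16.54/0.2979 = 55.5 μmol/min.

55.5 μmol/min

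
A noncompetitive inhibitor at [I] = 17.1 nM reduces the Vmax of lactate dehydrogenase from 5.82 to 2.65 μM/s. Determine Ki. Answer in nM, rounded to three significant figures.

Noncompetitive: Vmax,app = Vmax/α with α = 1 + [I]/Ki.
α = Vmax/Vmax,app = 5.82/2.65 = 2.196.
Since α = 1 + [I]/Ki, [I]/Ki = 2.196 − 1 = 1.196 and Ki = 17.1/1.196 = 14.3 nM.

14.3 nM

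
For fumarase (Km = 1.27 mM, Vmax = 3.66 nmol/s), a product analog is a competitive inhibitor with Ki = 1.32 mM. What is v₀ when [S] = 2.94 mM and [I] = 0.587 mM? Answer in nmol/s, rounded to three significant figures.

α = 1 + [I]/Ki = 1 + 0.587/1.32 = 1.445.
For a competitive inhibitor, Vmax is unchanged and the apparent Km becomes α·Km: Km,app = 1.83 mM, Vmax,app = 3.66 nmol/s.
v = Vmax,app·[S]/(Km,app + [S]) = 3.66 × 2.94/(1.83 + 2.94) = 2.25 nmol/s.

2.25 nmol/s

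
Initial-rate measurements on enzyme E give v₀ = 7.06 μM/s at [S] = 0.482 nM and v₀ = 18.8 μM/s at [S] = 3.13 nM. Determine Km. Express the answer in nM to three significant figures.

1.36 nM

In reciprocal form, 1/v = (Km/Vmax)·(1/[S]) + 1/Vmax. The two points give (1/[S], 1/v) = (2.075, 0.1416) and (0.3195, 0.05319).
Slope = (0.1416 − 0.05319)/(2.075 − 0.3195) = 0.05039; intercept = 0.1416 − 0.05039×2.075 = 0.03709.
Vmax = 1/intercept = 27.0 μM/s; Km = slope × Vmax = 0.05039 × 27.0 = 1.36 nM.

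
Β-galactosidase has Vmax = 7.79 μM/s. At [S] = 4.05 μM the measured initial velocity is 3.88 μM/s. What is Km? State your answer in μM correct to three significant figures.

4.08 μM

v/Vmax = 3.88/7.79 = 0.4981 = [S]/(Km+[S]).
So Km + [S] = [S]/0.4981 = 8.131 μM, giving Km = 8.131 − 4.05 = 4.08 μM.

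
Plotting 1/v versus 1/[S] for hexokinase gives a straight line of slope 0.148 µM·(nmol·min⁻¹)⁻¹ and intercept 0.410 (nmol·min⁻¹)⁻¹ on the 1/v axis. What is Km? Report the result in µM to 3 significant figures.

0.361 µM

y-intercept = 1/Vmax ⇒ Vmax = 2.44 nmol·min⁻¹; slope = Km/Vmax ⇒ Km = slope × Vmax.
Km = 0.148 × 2.44 = 0.361 µM.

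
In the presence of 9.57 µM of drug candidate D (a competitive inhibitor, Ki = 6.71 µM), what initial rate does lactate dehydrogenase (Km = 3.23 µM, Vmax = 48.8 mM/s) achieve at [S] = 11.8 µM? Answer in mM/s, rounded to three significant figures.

29.3 mM/s

α = 1 + [I]/Ki = 1 + 9.57/6.71 = 2.426.
For a competitive inhibitor, Vmax is unchanged and the apparent Km becomes α·Km: Km,app = 7.84 µM, Vmax,app = 48.8 mM/s.
v = Vmax,app·[S]/(Km,app + [S]) = 48.8 × 11.8/(7.84 + 11.8) = 29.3 mM/s.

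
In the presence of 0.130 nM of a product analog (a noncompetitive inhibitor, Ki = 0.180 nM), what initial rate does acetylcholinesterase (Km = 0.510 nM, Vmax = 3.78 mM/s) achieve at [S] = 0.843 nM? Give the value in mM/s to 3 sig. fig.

α = 1 + [I]/Ki = 1 + 0.130/0.180 = 1.722.
For a noncompetitive inhibitor, Vmax is reduced to Vmax/α while Km is unchanged: Km,app = 0.510 nM, Vmax,app = 2.19 mM/s.
v = Vmax,app·[S]/(Km,app + [S]) = 2.19 × 0.843/(0.510 + 0.843) = 1.37 mM/s.

1.37 mM/s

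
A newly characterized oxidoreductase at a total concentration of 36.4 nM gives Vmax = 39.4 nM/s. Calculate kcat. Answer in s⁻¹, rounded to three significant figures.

1.08 s⁻¹

kcat = Vmax/[E]total = 39.4 nM/s / 36.4 nM = 1.08 s⁻¹.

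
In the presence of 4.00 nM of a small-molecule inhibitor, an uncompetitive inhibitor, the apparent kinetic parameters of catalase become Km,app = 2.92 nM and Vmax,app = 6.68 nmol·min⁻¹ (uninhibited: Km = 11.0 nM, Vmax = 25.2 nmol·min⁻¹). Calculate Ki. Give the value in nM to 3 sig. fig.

1.44 nM

Uncompetitive: Vmax,app = Vmax/α (and Km,app = Km/α) with α = 1 + [I]/Ki.
α = Vmax/Vmax,app = 25.2/6.68 = 3.772.
Since α = 1 + [I]/Ki, [I]/Ki = 3.772 − 1 = 2.772 and Ki = 4.00/2.772 = 1.44 nM.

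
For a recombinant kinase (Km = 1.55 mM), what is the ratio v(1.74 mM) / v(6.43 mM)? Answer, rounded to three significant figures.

0.656

Since Vmax cancels, v₂/v₁ = [S]₂(Km+[S]₁) / [S]₁(Km+[S]₂).
= 1.74×(1.55+6.43) / (6.43×(1.55+1.74)) = 13.89/21.15 = 0.656.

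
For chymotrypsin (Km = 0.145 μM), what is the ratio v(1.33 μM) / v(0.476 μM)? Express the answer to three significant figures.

The fractional saturations are [S]/(Km+[S]) = 0.476/0.6210 = 0.7665 and 1.33/1.475 = 0.9017.
v₂/v₁ is just their ratio: 0.9017/0.7665 = 1.18.

1.18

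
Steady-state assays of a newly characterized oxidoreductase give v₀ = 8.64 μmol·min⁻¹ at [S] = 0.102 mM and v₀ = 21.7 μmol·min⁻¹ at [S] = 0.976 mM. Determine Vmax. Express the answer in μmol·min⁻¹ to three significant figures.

26.3 μmol·min⁻¹

From v = Vmax[S]/(Km+[S]), each point gives Vmax = v(Km+[S])/[S].
Equating: 8.64(Km+0.102)/0.102 = 21.7(Km+0.976)/0.976.
84.71·Km + 8.64 = 22.23·Km + 21.7, so (84.71 − 22.23)·Km = 21.7 − 8.64.
Km = 13.06/62.47 = 0.209 mM; then Vmax = 8.64(0.209+0.102)/0.102 = 26.3 μmol·min⁻¹.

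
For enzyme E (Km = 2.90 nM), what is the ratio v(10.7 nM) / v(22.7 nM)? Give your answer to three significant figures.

0.887

Since Vmax cancels, v₂/v₁ = [S]₂(Km+[S]₁) / [S]₁(Km+[S]₂).
= 10.7×(2.90+22.7) / (22.7×(2.90+10.7)) = 273.9/308.7 = 0.887.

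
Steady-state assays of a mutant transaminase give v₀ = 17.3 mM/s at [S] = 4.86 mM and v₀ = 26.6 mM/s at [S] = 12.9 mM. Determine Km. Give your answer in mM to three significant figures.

In reciprocal form, 1/v = (Km/Vmax)·(1/[S]) + 1/Vmax. The two points give (1/[S], 1/v) = (0.2058, 0.05780) and (0.07752, 0.03759).
Slope = (0.05780 − 0.03759)/(0.2058 − 0.07752) = 0.1576; intercept = 0.05780 − 0.1576×0.2058 = 0.02538.
Vmax = 1/intercept = 39.4 mM/s; Km = slope × Vmax = 0.1576 × 39.4 = 6.21 mM.

6.21 mM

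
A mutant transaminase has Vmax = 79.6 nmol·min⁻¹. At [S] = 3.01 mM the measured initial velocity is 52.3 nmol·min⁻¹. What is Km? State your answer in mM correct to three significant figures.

From v = Vmax[S]/(Km+[S]), Km = [S](Vmax − v)/v.
Km = 3.01 × (79.6 − 52.3) / 52.3 = 82.17/52.3 = 1.57 mM.

1.57 mM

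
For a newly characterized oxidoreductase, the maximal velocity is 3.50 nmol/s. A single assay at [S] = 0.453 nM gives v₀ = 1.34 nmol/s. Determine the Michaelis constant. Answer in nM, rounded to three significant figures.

v/Vmax = 1.34/3.50 = 0.3829 = [S]/(Km+[S]).
So Km + [S] = [S]/0.3829 = 1.183 nM, giving Km = 1.183 − 0.453 = 0.730 nM.

0.730 nM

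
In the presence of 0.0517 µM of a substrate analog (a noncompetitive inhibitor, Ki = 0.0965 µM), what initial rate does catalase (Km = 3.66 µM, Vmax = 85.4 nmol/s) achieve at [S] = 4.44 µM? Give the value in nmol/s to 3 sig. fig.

α = 1 + [I]/Ki = 1 + 0.0517/0.0965 = 1.536.
For a noncompetitive inhibitor, Vmax is reduced to Vmax/α while Km is unchanged: Km,app = 3.66 µM, Vmax,app = 55.6 nmol/s.
v = Vmax,app·[S]/(Km,app + [S]) = 55.6 × 4.44/(3.66 + 4.44) = 30.5 nmol/s.

30.5 nmol/s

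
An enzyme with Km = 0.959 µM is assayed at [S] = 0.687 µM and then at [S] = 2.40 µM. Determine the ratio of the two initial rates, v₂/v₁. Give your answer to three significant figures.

Since Vmax cancels, v₂/v₁ = [S]₂(Km+[S]₁) / [S]₁(Km+[S]₂).
= 2.40×(0.959+0.687) / (0.687×(0.959+2.40)) = 3.950/2.308 = 1.71.

1.71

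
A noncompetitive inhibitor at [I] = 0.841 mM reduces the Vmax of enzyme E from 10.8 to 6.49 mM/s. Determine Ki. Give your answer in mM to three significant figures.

1.27 mM

Noncompetitive: Vmax,app = Vmax/α with α = 1 + [I]/Ki.
α = Vmax/Vmax,app = 10.8/6.49 = 1.664.
Since α = 1 + [I]/Ki, [I]/Ki = 1.664 − 1 = 0.6641 and Ki = 0.841/0.6641 = 1.27 mM.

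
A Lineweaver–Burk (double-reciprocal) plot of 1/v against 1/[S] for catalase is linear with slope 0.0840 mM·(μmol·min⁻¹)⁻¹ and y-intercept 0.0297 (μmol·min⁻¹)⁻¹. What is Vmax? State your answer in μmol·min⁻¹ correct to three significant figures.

33.7 μmol·min⁻¹

The y-intercept of a Lineweaver–Burk plot equals 1/Vmax, so Vmax = 1/0.0297 = 33.7 μmol·min⁻¹.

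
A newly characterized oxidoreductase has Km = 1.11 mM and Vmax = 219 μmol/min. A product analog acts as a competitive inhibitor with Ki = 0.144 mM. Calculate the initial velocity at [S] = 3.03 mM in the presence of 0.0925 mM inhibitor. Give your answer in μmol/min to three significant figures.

137 μmol/min

With α = 1 + [I]/Ki = 1 + 0.0925/0.144 = 1.642, the competitive rate law is v = Vmax[S] / (αKm + [S]).
v = 219×3.03 / (1.642×1.11 + 3.03) = 663.6/4.853 = 137 μmol/min.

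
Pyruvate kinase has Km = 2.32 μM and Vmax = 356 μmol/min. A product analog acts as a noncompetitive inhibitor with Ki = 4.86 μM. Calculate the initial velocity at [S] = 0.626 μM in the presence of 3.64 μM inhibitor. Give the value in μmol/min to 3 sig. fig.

43.3 μmol/min

α = 1 + [I]/Ki = 1 + 3.64/4.86 = 1.749.
For a noncompetitive inhibitor, Vmax is reduced to Vmax/α while Km is unchanged: Km,app = 2.32 μM, Vmax,app = 204 μmol/min.
v = Vmax,app·[S]/(Km,app + [S]) = 204 × 0.626/(2.32 + 0.626) = 43.3 μmol/min.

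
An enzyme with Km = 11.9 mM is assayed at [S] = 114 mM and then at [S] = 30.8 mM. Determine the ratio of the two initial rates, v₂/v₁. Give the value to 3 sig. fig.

0.797

Since Vmax cancels, v₂/v₁ = [S]₂(Km+[S]₁) / [S]₁(Km+[S]₂).
= 30.8×(11.9+114) / (114×(11.9+30.8)) = 3878/4868 = 0.797.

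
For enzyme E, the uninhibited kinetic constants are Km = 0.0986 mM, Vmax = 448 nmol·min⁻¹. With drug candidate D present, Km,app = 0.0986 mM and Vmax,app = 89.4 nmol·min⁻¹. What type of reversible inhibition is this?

noncompetitive

Vmax decreases (448 → 89.4 nmol·min⁻¹) while Km is unchanged — pure noncompetitive inhibition.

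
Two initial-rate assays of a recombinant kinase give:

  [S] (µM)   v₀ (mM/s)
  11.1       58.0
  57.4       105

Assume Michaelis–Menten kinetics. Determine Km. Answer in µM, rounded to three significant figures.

In reciprocal form, 1/v = (Km/Vmax)·(1/[S]) + 1/Vmax. The two points give (1/[S], 1/v) = (0.09009, 0.01724) and (0.01742, 0.009524).
Slope = (0.01724 − 0.009524)/(0.09009 − 0.01742) = 0.1062; intercept = 0.01724 − 0.1062×0.09009 = 0.007674.
Vmax = 1/intercept = 130 mM/s; Km = slope × Vmax = 0.1062 × 130 = 13.8 µM.

13.8 µM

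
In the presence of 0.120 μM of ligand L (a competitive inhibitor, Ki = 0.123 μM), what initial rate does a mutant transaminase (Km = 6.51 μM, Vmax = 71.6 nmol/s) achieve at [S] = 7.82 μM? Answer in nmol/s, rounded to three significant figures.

α = 1 + [I]/Ki = 1 + 0.120/0.123 = 1.976.
For a competitive inhibitor, Vmax is unchanged and the apparent Km becomes α·Km: Km,app = 12.9 μM, Vmax,app = 71.6 nmol/s.
v = Vmax,app·[S]/(Km,app + [S]) = 71.6 × 7.82/(12.9 + 7.82) = 27.1 nmol/s.

27.1 nmol/s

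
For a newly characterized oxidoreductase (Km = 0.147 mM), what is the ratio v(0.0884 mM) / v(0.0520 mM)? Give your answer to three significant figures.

1.44

Since Vmax cancels, v₂/v₁ = [S]₂(Km+[S]₁) / [S]₁(Km+[S]₂).
= 0.0884×(0.147+0.0520) / (0.0520×(0.147+0.0884)) = 0.01759/0.01224 = 1.44.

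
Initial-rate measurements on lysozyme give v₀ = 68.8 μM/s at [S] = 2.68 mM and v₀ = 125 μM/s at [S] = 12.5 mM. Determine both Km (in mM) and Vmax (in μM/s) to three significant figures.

In reciprocal form, 1/v = (Km/Vmax)·(1/[S]) + 1/Vmax. The two points give (1/[S], 1/v) = (0.3731, 0.01453) and (0.08000, 0.008000).
Slope = (0.01453 − 0.008000)/(0.3731 − 0.08000) = 0.02229; intercept = 0.01453 − 0.02229×0.3731 = 0.006217.
Vmax = 1/intercept = 161 μM/s; Km = slope × Vmax = 0.02229 × 161 = 3.59 mM.

Km = 3.59 mM; Vmax = 161 μM/s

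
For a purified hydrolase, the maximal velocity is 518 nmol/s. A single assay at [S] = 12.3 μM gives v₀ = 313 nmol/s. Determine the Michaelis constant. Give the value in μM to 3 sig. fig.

8.06 μM

v/Vmax = 313/518 = 0.6042 = [S]/(Km+[S]).
So Km + [S] = [S]/0.6042 = 20.36 μM, giving Km = 20.36 − 12.3 = 8.06 μM.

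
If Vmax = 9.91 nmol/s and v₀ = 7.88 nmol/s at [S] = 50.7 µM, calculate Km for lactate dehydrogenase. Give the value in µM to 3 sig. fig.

v/Vmax = 7.88/9.91 = 0.7952 = [S]/(Km+[S]).
So Km + [S] = [S]/0.7952 = 63.76 µM, giving Km = 63.76 − 50.7 = 13.1 µM.

13.1 µM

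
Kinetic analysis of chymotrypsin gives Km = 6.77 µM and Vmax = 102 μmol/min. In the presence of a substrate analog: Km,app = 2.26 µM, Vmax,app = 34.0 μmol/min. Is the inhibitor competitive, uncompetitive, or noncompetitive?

uncompetitive

Both Km and Vmax decrease by the same factor (~3.00-fold) — characteristic of uncompetitive inhibition.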